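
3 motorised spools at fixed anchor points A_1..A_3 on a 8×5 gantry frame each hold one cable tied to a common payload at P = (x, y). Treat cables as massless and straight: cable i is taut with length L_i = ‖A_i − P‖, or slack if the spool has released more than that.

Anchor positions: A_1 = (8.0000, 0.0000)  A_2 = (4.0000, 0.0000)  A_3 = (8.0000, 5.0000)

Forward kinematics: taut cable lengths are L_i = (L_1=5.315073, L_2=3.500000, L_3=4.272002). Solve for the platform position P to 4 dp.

expand ‖A_i−P‖²=L_i² and subtract eq 1 (q_i ≔ ‖A_i‖²−L_i²)
q_1 = 64.0000+0.0000−28.2500 = 35.7500
eq1−eq2 → [8.0000  0.0000]·P = 32.0000
eq1−eq3 → [0.0000  -10.0000]·P = -35.0000
2×2 solve → P = (4.0000, 3.5000)

(4.0000, 3.5000)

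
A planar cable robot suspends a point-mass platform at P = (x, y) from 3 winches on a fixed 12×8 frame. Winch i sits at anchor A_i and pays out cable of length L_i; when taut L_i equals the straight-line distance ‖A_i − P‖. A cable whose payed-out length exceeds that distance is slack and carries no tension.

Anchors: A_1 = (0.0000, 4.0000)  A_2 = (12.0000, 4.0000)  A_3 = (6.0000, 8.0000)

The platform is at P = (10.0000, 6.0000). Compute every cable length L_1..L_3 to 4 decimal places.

cable 1: Δx=-10.0000, Δy=-2.0000; L_1 = √(Δx²+Δy²) = 10.1980
cable 2: Δx=2.0000, Δy=-2.0000; L_2 = √(Δx²+Δy²) = 2.8284
cable 3: Δx=-4.0000, Δy=2.0000; L_3 = √(Δx²+Δy²) = 4.4721

(10.1980, 2.8284, 4.4721)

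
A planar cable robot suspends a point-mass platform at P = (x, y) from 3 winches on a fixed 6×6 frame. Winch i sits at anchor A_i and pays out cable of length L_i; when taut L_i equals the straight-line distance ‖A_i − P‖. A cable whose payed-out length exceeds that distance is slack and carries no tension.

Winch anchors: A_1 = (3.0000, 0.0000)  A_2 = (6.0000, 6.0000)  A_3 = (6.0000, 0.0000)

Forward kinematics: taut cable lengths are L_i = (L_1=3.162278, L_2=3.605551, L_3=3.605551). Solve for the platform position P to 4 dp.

circle eqns → linear via eq_j − eq_1; set c_j = A_j·A_j − L_j²
c_1 = 9.0000+0.0000−10.0000 = -1.0000
-6.0000·x − 12.0000·y = c_1−c_2 = -60.0000
-6.0000·x + 0.0000·y = c_1−c_3 = -24.0000
solve first two rows → x=4.0000, y=3.0000

(4.0000, 3.0000)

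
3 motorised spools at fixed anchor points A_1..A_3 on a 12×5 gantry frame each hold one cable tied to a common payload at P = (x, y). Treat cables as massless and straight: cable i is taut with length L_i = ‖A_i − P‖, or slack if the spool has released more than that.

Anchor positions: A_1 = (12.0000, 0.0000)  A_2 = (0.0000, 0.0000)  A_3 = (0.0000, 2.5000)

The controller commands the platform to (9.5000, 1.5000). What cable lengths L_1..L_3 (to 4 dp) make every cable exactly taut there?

cable 1: Δx=2.5000, Δy=-1.5000; L_1 = √(Δx²+Δy²) = 2.9155
cable 2: Δx=-9.5000, Δy=-1.5000; L_2 = √(Δx²+Δy²) = 9.6177
cable 3: Δx=-9.5000, Δy=1.0000; L_3 = √(Δx²+Δy²) = 9.5525

(2.9155, 9.6177, 9.5525)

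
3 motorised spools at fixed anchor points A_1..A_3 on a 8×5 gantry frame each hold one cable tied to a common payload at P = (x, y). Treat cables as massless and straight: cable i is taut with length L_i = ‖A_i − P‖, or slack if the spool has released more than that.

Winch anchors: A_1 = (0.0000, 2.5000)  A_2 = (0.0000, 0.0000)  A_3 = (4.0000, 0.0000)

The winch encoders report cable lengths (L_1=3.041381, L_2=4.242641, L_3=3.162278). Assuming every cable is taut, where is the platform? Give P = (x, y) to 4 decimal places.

circle eqns → linear via eq_j − eq_1; set k_j = A_j·A_j − L_j²
k_1 = 0.0000+6.2500−9.2500 = -3.0000
0.0000·x + 5.0000·y = k_1−k_2 = 15.0000
-8.0000·x + 5.0000·y = k_1−k_3 = -9.0000
solve first two rows → x=3.0000, y=3.0000

(3.0000, 3.0000)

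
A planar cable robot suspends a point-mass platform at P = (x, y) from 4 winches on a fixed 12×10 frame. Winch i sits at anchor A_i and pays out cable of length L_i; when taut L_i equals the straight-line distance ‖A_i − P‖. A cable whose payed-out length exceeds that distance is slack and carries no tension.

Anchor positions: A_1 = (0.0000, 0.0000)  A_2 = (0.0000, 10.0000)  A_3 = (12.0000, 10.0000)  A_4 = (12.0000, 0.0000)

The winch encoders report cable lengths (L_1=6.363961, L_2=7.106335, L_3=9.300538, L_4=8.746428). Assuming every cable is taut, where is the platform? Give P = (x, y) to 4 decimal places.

circle eqns → linear via eq_j − eq_1; set q_j = A_j·A_j − L_j²
q_1 = 0.0000+0.0000−40.5000 = -40.5000
0.0000·x − 20.0000·y = q_1−q_2 = -90.0000
-24.0000·x − 20.0000·y = q_1−q_3 = -198.0000
-24.0000·x + 0.0000·y = q_1−q_4 = -108.0000
solve first two rows → x=4.5000, y=4.5000
check cable 4: ‖A_4−P‖² = 76.5000 ≈ L_4² = 76.5000 ✓

(4.5000, 4.5000)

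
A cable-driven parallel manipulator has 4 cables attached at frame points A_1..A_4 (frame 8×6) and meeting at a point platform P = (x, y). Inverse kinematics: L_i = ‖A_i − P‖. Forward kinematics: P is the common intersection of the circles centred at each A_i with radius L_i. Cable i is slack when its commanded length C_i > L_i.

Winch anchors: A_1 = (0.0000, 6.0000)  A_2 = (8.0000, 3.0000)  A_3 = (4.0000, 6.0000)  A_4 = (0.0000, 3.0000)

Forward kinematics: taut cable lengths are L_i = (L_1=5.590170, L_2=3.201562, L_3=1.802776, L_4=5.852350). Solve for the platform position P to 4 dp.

(5.5000, 5.0000)

expand ‖A_i−P‖²=L_i² and subtract eq 1 (q_i ≔ ‖A_i‖²−L_i²)
q_1 = 0.0000+36.0000−31.2500 = 4.7500
eq1−eq2 → [-16.0000  6.0000]·P = -58.0000
eq1−eq3 → [-8.0000  0.0000]·P = -44.0000
eq1−eq4 → [0.0000  6.0000]·P = 30.0000
2×2 solve → P = (5.5000, 5.0000)
check cable 4: ‖A_4−P‖² = 34.2500 ≈ L_4² = 34.2500 ✓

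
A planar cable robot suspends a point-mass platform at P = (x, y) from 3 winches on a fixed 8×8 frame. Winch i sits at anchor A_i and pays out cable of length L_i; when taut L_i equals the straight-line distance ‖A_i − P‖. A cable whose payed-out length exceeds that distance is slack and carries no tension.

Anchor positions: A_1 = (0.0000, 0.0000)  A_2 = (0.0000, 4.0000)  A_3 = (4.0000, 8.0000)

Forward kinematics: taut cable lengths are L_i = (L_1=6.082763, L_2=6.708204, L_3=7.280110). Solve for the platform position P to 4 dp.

each cable: (A_i−P)·(A_i−P) = L_i²; let c_i = ‖A_i‖²−L_i²
c_1 = 0.0000+0.0000−37.0000 = -37.0000
row 1: 0.0000x − 8.0000y = -8.0000  (c_2=-29.0000)
row 2: -8.0000x − 16.0000y = -64.0000  (c_3=27.0000)
Cramer on rows 1–2 → x = 6.0000, y = 1.0000

(6.0000, 1.0000)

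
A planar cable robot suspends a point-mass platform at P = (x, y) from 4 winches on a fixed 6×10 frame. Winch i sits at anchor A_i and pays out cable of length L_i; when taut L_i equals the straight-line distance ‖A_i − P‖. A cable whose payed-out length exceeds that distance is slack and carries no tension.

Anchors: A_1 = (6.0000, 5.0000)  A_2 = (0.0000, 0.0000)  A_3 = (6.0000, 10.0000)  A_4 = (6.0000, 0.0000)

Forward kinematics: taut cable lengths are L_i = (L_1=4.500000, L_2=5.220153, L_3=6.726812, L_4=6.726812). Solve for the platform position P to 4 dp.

expand ‖A_i−P‖²=L_i² and subtract eq 1 (k_i ≔ ‖A_i‖²−L_i²)
k_1 = 36.0000+25.0000−20.2500 = 40.7500
eq1−eq2 → [12.0000  10.0000]·P = 68.0000
eq1−eq3 → [0.0000  -10.0000]·P = -50.0000
eq1−eq4 → [0.0000  10.0000]·P = 50.0000
2×2 solve → P = (1.5000, 5.0000)
check cable 4: ‖A_4−P‖² = 45.2500 ≈ L_4² = 45.2500 ✓

(1.5000, 5.0000)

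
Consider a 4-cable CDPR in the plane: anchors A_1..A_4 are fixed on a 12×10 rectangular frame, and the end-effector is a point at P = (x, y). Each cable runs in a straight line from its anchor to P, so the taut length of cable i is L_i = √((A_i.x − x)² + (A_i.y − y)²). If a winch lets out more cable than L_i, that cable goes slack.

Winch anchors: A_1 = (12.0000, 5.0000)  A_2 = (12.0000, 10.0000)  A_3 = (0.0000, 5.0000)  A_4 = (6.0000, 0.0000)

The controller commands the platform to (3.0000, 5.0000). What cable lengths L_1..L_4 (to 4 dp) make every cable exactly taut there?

cable 1: Δx=9.0000, Δy=0.0000; L_1 = √(Δx²+Δy²) = 9.0000
cable 2: Δx=9.0000, Δy=5.0000; L_2 = √(Δx²+Δy²) = 10.2956
cable 3: Δx=-3.0000, Δy=0.0000; L_3 = √(Δx²+Δy²) = 3.0000
cable 4: Δx=3.0000, Δy=-5.0000; L_4 = √(Δx²+Δy²) = 5.8310

(9.0000, 10.2956, 3.0000, 5.8310)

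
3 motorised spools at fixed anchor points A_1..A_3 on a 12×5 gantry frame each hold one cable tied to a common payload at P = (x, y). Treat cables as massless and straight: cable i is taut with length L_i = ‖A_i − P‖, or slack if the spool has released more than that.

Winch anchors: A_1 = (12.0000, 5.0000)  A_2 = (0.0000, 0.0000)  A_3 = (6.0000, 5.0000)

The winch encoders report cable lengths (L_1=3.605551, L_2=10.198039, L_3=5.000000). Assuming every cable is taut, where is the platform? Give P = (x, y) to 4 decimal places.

circle eqns → linear via eq_j − eq_1; set q_j = A_j·A_j − L_j²
q_1 = 144.0000+25.0000−13.0000 = 156.0000
24.0000·x + 10.0000·y = q_1−q_2 = 260.0000
12.0000·x + 0.0000·y = q_1−q_3 = 120.0000
solve first two rows → x=10.0000, y=2.0000

(10.0000, 2.0000)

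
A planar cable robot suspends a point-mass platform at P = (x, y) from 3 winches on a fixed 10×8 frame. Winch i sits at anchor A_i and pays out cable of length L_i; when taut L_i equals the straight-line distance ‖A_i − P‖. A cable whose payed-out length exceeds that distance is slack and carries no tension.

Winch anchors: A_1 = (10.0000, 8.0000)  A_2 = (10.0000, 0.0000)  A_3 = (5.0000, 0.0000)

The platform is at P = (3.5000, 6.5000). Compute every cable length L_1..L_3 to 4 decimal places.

(6.6708, 9.1924, 6.6708)

L_1 = √((10.0000−3.5000)² + (8.0000−6.5000)²) = 6.6708
L_2 = √((10.0000−3.5000)² + (0.0000−6.5000)²) = 9.1924
L_3 = √((5.0000−3.5000)² + (0.0000−6.5000)²) = 6.6708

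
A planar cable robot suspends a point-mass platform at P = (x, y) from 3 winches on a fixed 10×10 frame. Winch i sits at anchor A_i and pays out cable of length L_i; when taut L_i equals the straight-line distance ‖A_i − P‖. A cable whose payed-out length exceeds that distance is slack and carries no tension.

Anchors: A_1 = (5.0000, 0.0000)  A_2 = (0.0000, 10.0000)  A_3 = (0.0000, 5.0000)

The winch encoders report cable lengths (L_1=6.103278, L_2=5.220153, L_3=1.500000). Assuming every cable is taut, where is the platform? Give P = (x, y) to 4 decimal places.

each cable: (A_i−P)·(A_i−P) = L_i²; let c_i = ‖A_i‖²−L_i²
c_1 = 25.0000+0.0000−37.2500 = -12.2500
row 1: 10.0000x − 20.0000y = -85.0000  (c_2=72.7500)
row 2: 10.0000x − 10.0000y = -35.0000  (c_3=22.7500)
Cramer on rows 1–2 → x = 1.5000, y = 5.0000

(1.5000, 5.0000)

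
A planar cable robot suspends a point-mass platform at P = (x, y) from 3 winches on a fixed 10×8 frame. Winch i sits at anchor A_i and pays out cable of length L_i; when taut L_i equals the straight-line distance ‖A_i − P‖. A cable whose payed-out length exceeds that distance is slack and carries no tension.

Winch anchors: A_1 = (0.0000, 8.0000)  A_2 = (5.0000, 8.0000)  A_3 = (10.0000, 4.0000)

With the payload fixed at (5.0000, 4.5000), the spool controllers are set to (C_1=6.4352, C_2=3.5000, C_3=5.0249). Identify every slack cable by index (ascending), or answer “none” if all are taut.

cable 1: L_1 = ‖A_1−P‖ = 6.1033;  C_1 = 6.4352 → slack
cable 2: L_2 = ‖A_2−P‖ = 3.5000;  C_2 = 3.5000 → taut
cable 3: L_3 = ‖A_3−P‖ = 5.0249;  C_3 = 5.0249 → taut

1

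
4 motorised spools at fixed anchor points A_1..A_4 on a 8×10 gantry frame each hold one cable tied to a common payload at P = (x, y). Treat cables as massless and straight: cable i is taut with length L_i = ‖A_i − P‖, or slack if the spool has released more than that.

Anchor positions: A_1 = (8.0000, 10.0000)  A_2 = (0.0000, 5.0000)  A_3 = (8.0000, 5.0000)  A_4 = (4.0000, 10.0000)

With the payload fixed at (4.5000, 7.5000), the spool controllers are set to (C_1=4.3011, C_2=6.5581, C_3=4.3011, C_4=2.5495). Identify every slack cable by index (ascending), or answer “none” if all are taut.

2

cable 1: L_1 = ‖A_1−P‖ = 4.3012;  C_1 = 4.3011 → taut
cable 2: L_2 = ‖A_2−P‖ = 5.1478;  C_2 = 6.5581 → slack
cable 3: L_3 = ‖A_3−P‖ = 4.3012;  C_3 = 4.3011 → taut
cable 4: L_4 = ‖A_4−P‖ = 2.5495;  C_4 = 2.5495 → taut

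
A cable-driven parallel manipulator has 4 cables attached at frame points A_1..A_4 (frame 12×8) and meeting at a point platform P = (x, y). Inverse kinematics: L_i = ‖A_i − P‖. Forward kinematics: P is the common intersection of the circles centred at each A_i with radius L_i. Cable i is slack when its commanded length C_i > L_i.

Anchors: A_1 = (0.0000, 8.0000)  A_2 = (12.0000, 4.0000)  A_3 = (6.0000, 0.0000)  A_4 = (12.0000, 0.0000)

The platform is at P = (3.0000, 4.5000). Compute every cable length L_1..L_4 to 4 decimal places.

L_1: Δ = A_1−P = (-3.0000, 3.5000) → ‖Δ‖ = √21.2500 = 4.6098
L_2: Δ = A_2−P = (9.0000, -0.5000) → ‖Δ‖ = √81.2500 = 9.0139
L_3: Δ = A_3−P = (3.0000, -4.5000) → ‖Δ‖ = √29.2500 = 5.4083
L_4: Δ = A_4−P = (9.0000, -4.5000) → ‖Δ‖ = √101.2500 = 10.0623

(4.6098, 9.0139, 5.4083, 10.0623)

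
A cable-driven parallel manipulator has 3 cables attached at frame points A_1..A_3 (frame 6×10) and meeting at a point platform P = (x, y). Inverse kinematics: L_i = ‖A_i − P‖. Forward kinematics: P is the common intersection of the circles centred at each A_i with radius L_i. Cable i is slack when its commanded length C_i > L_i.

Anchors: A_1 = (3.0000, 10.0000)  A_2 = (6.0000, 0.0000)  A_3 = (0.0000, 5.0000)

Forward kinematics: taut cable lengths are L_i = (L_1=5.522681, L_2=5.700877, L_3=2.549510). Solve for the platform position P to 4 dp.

(2.5000, 4.5000)

each cable: (A_i−P)·(A_i−P) = L_i²; let q_i = ‖A_i‖²−L_i²
q_1 = 9.0000+100.0000−30.5000 = 78.5000
row 1: -6.0000x + 20.0000y = 75.0000  (q_2=3.5000)
row 2: 6.0000x + 10.0000y = 60.0000  (q_3=18.5000)
Cramer on rows 1–2 → x = 2.5000, y = 4.5000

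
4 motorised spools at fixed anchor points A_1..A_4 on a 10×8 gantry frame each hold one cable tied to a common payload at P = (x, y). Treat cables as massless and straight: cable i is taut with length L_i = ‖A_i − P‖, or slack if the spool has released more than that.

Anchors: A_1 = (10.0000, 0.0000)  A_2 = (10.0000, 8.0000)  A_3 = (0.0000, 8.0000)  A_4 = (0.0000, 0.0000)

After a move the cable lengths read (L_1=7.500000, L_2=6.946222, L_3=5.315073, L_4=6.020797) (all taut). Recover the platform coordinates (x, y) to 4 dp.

each cable: (A_i−P)·(A_i−P) = L_i²; let c_i = ‖A_i‖²−L_i²
c_1 = 100.0000+0.0000−56.2500 = 43.7500
row 1: 0.0000x − 16.0000y = -72.0000  (c_2=115.7500)
row 2: 20.0000x − 16.0000y = 8.0000  (c_3=35.7500)
row 3: 20.0000x + 0.0000y = 80.0000  (c_4=-36.2500)
Cramer on rows 1–2 → x = 4.0000, y = 4.5000
check cable 4: ‖A_4−P‖² = 36.2500 ≈ L_4² = 36.2500 ✓

(4.0000, 4.5000)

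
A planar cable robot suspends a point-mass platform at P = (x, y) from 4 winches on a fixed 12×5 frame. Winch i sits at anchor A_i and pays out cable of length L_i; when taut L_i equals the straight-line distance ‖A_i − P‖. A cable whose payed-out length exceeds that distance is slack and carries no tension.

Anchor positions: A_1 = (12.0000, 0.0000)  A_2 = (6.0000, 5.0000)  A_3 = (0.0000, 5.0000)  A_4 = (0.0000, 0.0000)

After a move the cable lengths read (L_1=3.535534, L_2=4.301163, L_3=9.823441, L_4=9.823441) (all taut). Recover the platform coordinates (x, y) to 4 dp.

circle eqns → linear via eq_j − eq_1; set c_j = A_j·A_j − L_j²
c_1 = 144.0000+0.0000−12.5000 = 131.5000
12.0000·x − 10.0000·y = c_1−c_2 = 89.0000
24.0000·x − 10.0000·y = c_1−c_3 = 203.0000
24.0000·x + 0.0000·y = c_1−c_4 = 228.0000
solve first two rows → x=9.5000, y=2.5000
check cable 4: ‖A_4−P‖² = 96.5000 ≈ L_4² = 96.5000 ✓

(9.5000, 2.5000)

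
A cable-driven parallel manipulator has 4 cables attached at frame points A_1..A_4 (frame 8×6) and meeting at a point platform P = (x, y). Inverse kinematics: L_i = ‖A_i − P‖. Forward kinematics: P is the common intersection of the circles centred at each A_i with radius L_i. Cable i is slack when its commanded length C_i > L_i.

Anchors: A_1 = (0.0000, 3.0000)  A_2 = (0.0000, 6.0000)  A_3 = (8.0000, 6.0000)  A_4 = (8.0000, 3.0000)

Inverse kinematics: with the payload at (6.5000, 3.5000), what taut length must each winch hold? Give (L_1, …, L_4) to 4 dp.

(6.5192, 6.9642, 2.9155, 1.5811)

L_1: Δ = A_1−P = (-6.5000, -0.5000) → ‖Δ‖ = √42.5000 = 6.5192
L_2: Δ = A_2−P = (-6.5000, 2.5000) → ‖Δ‖ = √48.5000 = 6.9642
L_3: Δ = A_3−P = (1.5000, 2.5000) → ‖Δ‖ = √8.5000 = 2.9155
L_4: Δ = A_4−P = (1.5000, -0.5000) → ‖Δ‖ = √2.5000 = 1.5811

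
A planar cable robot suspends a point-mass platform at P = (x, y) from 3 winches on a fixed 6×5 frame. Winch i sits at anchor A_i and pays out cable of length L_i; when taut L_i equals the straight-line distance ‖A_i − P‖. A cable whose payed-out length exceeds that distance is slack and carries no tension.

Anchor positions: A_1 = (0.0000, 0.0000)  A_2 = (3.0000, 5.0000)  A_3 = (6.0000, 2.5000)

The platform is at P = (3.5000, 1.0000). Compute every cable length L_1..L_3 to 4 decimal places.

(3.6401, 4.0311, 2.9155)

L_1: Δ = A_1−P = (-3.5000, -1.0000) → ‖Δ‖ = √13.2500 = 3.6401
L_2: Δ = A_2−P = (-0.5000, 4.0000) → ‖Δ‖ = √16.2500 = 4.0311
L_3: Δ = A_3−P = (2.5000, 1.5000) → ‖Δ‖ = √8.5000 = 2.9155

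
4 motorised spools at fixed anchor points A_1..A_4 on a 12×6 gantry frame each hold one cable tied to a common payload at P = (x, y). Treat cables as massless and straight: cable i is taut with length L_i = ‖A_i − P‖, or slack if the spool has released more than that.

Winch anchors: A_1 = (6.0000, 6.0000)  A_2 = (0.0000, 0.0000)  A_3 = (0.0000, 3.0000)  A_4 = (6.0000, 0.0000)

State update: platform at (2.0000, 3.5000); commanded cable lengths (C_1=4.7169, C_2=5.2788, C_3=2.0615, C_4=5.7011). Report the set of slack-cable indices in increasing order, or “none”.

2, 4

cable 1: √((4.0000)²+(2.5000)²)=4.7170, C_1=4.7169: taut
cable 2: √((-2.0000)²+(-3.5000)²)=4.0311, C_2=5.2788: slack
cable 3: √((-2.0000)²+(-0.5000)²)=2.0616, C_3=2.0615: taut
cable 4: √((4.0000)²+(-3.5000)²)=5.3151, C_4=5.7011: slack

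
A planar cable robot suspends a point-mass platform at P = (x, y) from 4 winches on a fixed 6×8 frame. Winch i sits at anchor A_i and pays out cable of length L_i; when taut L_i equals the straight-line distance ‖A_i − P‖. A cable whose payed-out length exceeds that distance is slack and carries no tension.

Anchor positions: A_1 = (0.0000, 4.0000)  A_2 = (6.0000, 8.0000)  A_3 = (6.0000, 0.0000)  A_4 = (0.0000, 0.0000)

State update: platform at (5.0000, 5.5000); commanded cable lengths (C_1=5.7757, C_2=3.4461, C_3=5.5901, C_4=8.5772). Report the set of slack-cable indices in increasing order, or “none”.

cable 1: √((-5.0000)²+(-1.5000)²)=5.2202, C_1=5.7757: slack
cable 2: √((1.0000)²+(2.5000)²)=2.6926, C_2=3.4461: slack
cable 3: √((1.0000)²+(-5.5000)²)=5.5902, C_3=5.5901: taut
cable 4: √((-5.0000)²+(-5.5000)²)=7.4330, C_4=8.5772: slack

1, 2, 4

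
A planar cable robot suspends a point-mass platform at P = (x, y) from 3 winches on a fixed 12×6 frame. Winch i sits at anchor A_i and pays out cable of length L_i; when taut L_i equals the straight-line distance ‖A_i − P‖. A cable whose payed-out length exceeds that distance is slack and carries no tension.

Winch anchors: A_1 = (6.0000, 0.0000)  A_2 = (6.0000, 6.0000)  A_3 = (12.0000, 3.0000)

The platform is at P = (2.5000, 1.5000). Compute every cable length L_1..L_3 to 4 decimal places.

L_1 = √((6.0000−2.5000)² + (0.0000−1.5000)²) = 3.8079
L_2 = √((6.0000−2.5000)² + (6.0000−1.5000)²) = 5.7009
L_3 = √((12.0000−2.5000)² + (3.0000−1.5000)²) = 9.6177

(3.8079, 5.7009, 9.6177)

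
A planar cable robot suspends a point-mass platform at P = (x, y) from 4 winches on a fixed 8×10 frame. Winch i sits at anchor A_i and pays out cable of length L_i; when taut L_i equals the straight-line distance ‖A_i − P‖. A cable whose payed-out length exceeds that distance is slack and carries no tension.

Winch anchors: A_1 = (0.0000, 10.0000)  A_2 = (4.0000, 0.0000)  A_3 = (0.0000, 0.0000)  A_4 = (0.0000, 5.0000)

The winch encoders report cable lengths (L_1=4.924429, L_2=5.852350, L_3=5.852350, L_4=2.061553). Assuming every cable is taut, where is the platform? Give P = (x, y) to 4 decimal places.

circle eqns → linear via eq_j − eq_1; set k_j = A_j·A_j − L_j²
k_1 = 0.0000+100.0000−24.2500 = 75.7500
-8.0000·x + 20.0000·y = k_1−k_2 = 94.0000
0.0000·x + 20.0000·y = k_1−k_3 = 110.0000
0.0000·x + 10.0000·y = k_1−k_4 = 55.0000
solve first two rows → x=2.0000, y=5.5000
check cable 4: ‖A_4−P‖² = 4.2500 ≈ L_4² = 4.2500 ✓

(2.0000, 5.5000)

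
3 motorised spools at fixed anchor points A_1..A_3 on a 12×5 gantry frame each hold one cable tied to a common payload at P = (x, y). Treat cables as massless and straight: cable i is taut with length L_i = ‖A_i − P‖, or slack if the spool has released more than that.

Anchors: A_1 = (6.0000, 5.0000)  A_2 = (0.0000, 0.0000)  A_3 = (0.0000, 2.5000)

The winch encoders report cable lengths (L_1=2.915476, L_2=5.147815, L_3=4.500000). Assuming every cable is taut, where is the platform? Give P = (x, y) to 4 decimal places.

(4.5000, 2.5000)

each cable: (A_i−P)·(A_i−P) = L_i²; let k_i = ‖A_i‖²−L_i²
k_1 = 36.0000+25.0000−8.5000 = 52.5000
row 1: 12.0000x + 10.0000y = 79.0000  (k_2=-26.5000)
row 2: 12.0000x + 5.0000y = 66.5000  (k_3=-14.0000)
Cramer on rows 1–2 → x = 4.5000, y = 2.5000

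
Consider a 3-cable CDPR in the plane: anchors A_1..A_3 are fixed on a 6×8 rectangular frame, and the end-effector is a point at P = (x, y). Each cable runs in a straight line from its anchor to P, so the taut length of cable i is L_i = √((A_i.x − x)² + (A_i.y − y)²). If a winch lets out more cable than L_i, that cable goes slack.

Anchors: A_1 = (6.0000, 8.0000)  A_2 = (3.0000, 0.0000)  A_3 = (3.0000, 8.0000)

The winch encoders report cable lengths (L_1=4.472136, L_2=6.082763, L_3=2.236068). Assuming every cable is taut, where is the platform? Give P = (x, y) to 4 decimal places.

(2.0000, 6.0000)

expand ‖A_i−P‖²=L_i² and subtract eq 1 (c_i ≔ ‖A_i‖²−L_i²)
c_1 = 36.0000+64.0000−20.0000 = 80.0000
eq1−eq2 → [6.0000  16.0000]·P = 108.0000
eq1−eq3 → [6.0000  0.0000]·P = 12.0000
2×2 solve → P = (2.0000, 6.0000)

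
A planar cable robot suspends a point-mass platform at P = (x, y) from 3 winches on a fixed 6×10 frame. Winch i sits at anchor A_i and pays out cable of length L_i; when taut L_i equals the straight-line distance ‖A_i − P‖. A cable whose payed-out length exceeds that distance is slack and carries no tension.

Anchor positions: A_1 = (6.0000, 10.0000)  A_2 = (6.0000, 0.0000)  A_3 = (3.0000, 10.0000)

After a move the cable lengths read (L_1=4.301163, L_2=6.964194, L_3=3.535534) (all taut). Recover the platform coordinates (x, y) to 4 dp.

(3.5000, 6.5000)

circle eqns → linear via eq_j − eq_1; set c_j = A_j·A_j − L_j²
c_1 = 36.0000+100.0000−18.5000 = 117.5000
0.0000·x + 20.0000·y = c_1−c_2 = 130.0000
6.0000·x + 0.0000·y = c_1−c_3 = 21.0000
solve first two rows → x=3.5000, y=6.5000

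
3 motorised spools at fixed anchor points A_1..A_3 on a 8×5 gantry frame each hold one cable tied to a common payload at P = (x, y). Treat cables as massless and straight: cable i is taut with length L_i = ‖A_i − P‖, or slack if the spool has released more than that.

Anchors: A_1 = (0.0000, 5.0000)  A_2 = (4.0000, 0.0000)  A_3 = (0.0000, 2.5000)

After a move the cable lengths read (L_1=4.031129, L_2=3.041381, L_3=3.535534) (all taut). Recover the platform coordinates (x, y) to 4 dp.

each cable: (A_i−P)·(A_i−P) = L_i²; let c_i = ‖A_i‖²−L_i²
c_1 = 0.0000+25.0000−16.2500 = 8.7500
row 1: -8.0000x + 10.0000y = 2.0000  (c_2=6.7500)
row 2: 0.0000x + 5.0000y = 15.0000  (c_3=-6.2500)
Cramer on rows 1–2 → x = 3.5000, y = 3.0000

(3.5000, 3.0000)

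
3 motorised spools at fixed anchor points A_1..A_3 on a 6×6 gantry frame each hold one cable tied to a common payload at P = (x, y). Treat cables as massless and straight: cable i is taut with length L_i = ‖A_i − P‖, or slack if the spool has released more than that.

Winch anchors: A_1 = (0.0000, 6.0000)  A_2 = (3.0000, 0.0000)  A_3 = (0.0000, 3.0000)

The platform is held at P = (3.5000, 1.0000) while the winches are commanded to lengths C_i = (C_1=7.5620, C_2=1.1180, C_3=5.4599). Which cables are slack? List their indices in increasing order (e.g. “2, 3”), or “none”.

cable 1: L_1 = ‖A_1−P‖ = 6.1033;  C_1 = 7.5620 → slack
cable 2: L_2 = ‖A_2−P‖ = 1.1180;  C_2 = 1.1180 → taut
cable 3: L_3 = ‖A_3−P‖ = 4.0311;  C_3 = 5.4599 → slack

1, 3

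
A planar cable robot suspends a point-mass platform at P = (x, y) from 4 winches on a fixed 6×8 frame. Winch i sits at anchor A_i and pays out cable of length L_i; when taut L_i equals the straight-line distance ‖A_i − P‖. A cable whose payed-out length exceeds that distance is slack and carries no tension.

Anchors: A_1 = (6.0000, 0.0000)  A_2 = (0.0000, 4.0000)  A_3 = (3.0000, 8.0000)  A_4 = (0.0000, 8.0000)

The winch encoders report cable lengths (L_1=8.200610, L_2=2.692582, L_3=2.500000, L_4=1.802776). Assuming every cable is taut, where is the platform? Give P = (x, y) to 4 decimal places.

(1.0000, 6.5000)

expand ‖A_i−P‖²=L_i² and subtract eq 1 (k_i ≔ ‖A_i‖²−L_i²)
k_1 = 36.0000+0.0000−67.2500 = -31.2500
eq1−eq2 → [12.0000  -8.0000]·P = -40.0000
eq1−eq3 → [6.0000  -16.0000]·P = -98.0000
eq1−eq4 → [12.0000  -16.0000]·P = -92.0000
2×2 solve → P = (1.0000, 6.5000)
check cable 4: ‖A_4−P‖² = 3.2500 ≈ L_4² = 3.2500 ✓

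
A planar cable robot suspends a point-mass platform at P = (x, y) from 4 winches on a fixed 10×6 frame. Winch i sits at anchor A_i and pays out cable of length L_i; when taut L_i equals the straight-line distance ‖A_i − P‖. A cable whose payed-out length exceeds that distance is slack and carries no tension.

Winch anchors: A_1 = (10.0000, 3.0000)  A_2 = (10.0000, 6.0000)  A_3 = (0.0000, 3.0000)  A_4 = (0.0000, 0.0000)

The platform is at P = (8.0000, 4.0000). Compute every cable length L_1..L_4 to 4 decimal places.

L_1: Δ = A_1−P = (2.0000, -1.0000) → ‖Δ‖ = √5.0000 = 2.2361
L_2: Δ = A_2−P = (2.0000, 2.0000) → ‖Δ‖ = √8.0000 = 2.8284
L_3: Δ = A_3−P = (-8.0000, -1.0000) → ‖Δ‖ = √65.0000 = 8.0623
L_4: Δ = A_4−P = (-8.0000, -4.0000) → ‖Δ‖ = √80.0000 = 8.9443

(2.2361, 2.8284, 8.0623, 8.9443)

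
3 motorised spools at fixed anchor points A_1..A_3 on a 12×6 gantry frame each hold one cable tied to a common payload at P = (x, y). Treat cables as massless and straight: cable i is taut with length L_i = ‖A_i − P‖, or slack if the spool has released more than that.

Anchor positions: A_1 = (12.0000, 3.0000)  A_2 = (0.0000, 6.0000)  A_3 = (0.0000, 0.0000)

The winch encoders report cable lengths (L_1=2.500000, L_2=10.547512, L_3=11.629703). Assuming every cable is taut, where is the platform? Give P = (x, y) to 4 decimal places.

(10.5000, 5.0000)

expand ‖A_i−P‖²=L_i² and subtract eq 1 (q_i ≔ ‖A_i‖²−L_i²)
q_1 = 144.0000+9.0000−6.2500 = 146.7500
eq1−eq2 → [24.0000  -6.0000]·P = 222.0000
eq1−eq3 → [24.0000  6.0000]·P = 282.0000
2×2 solve → P = (10.5000, 5.0000)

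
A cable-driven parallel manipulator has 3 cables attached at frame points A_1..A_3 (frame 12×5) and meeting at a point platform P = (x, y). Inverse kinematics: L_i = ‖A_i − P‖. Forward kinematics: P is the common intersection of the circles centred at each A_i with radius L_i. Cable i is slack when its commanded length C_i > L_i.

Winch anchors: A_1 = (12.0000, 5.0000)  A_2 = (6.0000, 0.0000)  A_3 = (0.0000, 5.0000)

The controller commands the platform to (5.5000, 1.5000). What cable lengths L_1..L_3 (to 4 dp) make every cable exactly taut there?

cable 1: Δx=6.5000, Δy=3.5000; L_1 = √(Δx²+Δy²) = 7.3824
cable 2: Δx=0.5000, Δy=-1.5000; L_2 = √(Δx²+Δy²) = 1.5811
cable 3: Δx=-5.5000, Δy=3.5000; L_3 = √(Δx²+Δy²) = 6.5192

(7.3824, 1.5811, 6.5192)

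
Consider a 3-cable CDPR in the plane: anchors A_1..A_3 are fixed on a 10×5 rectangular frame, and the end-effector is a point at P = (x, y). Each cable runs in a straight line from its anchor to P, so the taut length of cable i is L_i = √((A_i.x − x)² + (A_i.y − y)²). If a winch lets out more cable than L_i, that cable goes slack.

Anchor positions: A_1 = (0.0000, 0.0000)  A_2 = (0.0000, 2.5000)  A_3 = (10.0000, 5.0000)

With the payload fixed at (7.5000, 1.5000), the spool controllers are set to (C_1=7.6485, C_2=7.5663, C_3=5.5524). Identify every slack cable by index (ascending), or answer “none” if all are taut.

3

cable 1: √((-7.5000)²+(-1.5000)²)=7.6485, C_1=7.6485: taut
cable 2: √((-7.5000)²+(1.0000)²)=7.5664, C_2=7.5663: taut
cable 3: √((2.5000)²+(3.5000)²)=4.3012, C_3=5.5524: slack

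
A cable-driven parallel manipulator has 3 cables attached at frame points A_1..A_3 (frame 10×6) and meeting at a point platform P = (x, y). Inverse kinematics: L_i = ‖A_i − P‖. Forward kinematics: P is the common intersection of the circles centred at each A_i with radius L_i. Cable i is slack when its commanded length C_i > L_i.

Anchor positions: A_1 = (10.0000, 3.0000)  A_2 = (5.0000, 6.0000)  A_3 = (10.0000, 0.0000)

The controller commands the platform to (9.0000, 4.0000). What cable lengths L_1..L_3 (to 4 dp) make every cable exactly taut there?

(1.4142, 4.4721, 4.1231)

L_1 = √((10.0000−9.0000)² + (3.0000−4.0000)²) = 1.4142
L_2 = √((5.0000−9.0000)² + (6.0000−4.0000)²) = 4.4721
L_3 = √((10.0000−9.0000)² + (0.0000−4.0000)²) = 4.1231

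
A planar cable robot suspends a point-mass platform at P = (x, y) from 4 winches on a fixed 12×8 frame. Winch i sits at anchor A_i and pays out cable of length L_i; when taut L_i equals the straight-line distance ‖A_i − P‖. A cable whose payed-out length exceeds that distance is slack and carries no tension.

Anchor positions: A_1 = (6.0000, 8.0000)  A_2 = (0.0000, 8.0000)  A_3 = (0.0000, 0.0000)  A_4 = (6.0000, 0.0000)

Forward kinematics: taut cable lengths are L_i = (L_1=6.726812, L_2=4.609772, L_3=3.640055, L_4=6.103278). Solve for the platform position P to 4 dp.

circle eqns → linear via eq_j − eq_1; set k_j = A_j·A_j − L_j²
k_1 = 36.0000+64.0000−45.2500 = 54.7500
12.0000·x + 0.0000·y = k_1−k_2 = 12.0000
12.0000·x + 16.0000·y = k_1−k_3 = 68.0000
0.0000·x + 16.0000·y = k_1−k_4 = 56.0000
solve first two rows → x=1.0000, y=3.5000
check cable 4: ‖A_4−P‖² = 37.2500 ≈ L_4² = 37.2500 ✓

(1.0000, 3.5000)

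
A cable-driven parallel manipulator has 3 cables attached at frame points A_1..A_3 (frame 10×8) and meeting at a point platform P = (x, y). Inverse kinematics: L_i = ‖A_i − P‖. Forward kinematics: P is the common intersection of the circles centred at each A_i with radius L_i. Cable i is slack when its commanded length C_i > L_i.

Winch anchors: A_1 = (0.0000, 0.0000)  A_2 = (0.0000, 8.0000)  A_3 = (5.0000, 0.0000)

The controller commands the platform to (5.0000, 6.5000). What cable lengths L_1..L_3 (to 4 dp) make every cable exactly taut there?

(8.2006, 5.2202, 6.5000)

L_1: Δ = A_1−P = (-5.0000, -6.5000) → ‖Δ‖ = √67.2500 = 8.2006
L_2: Δ = A_2−P = (-5.0000, 1.5000) → ‖Δ‖ = √27.2500 = 5.2202
L_3: Δ = A_3−P = (0.0000, -6.5000) → ‖Δ‖ = √42.2500 = 6.5000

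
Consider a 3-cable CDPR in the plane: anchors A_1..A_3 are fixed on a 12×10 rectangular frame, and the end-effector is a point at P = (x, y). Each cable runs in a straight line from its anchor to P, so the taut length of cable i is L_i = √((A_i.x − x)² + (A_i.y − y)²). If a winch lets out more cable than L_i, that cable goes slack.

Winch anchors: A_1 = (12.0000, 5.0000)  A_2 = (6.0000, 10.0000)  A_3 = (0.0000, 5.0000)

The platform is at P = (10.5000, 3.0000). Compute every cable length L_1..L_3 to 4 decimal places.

L_1: Δ = A_1−P = (1.5000, 2.0000) → ‖Δ‖ = √6.2500 = 2.5000
L_2: Δ = A_2−P = (-4.5000, 7.0000) → ‖Δ‖ = √69.2500 = 8.3217
L_3: Δ = A_3−P = (-10.5000, 2.0000) → ‖Δ‖ = √114.2500 = 10.6888

(2.5000, 8.3217, 10.6888)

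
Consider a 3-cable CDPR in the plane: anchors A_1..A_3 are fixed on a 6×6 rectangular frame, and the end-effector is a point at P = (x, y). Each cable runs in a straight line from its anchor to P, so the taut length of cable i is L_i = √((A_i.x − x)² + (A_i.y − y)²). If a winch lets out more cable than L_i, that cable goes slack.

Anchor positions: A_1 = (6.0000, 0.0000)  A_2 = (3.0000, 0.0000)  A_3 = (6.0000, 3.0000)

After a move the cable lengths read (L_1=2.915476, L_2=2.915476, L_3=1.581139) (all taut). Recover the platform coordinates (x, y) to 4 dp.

(4.5000, 2.5000)

circle eqns → linear via eq_j − eq_1; set k_j = A_j·A_j − L_j²
k_1 = 36.0000+0.0000−8.5000 = 27.5000
6.0000·x + 0.0000·y = k_1−k_2 = 27.0000
0.0000·x − 6.0000·y = k_1−k_3 = -15.0000
solve first two rows → x=4.5000, y=2.5000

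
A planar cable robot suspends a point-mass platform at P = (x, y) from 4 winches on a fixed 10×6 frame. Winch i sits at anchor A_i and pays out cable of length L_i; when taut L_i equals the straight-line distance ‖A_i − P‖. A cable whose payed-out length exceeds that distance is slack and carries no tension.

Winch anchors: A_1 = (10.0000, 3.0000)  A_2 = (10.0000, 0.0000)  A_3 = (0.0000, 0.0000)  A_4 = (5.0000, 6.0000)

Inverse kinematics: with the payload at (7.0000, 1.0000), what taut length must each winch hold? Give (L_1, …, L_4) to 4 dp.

(3.6056, 3.1623, 7.0711, 5.3852)

L_1 = √((10.0000−7.0000)² + (3.0000−1.0000)²) = 3.6056
L_2 = √((10.0000−7.0000)² + (0.0000−1.0000)²) = 3.1623
L_3 = √((0.0000−7.0000)² + (0.0000−1.0000)²) = 7.0711
L_4 = √((5.0000−7.0000)² + (6.0000−1.0000)²) = 5.3852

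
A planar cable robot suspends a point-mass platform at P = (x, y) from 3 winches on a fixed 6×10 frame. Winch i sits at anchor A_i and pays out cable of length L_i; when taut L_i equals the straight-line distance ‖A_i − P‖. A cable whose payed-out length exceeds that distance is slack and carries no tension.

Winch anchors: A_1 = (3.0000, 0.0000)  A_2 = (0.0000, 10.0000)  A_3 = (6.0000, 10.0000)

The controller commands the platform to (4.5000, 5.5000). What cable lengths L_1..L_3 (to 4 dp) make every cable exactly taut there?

L_1: Δ = A_1−P = (-1.5000, -5.5000) → ‖Δ‖ = √32.5000 = 5.7009
L_2: Δ = A_2−P = (-4.5000, 4.5000) → ‖Δ‖ = √40.5000 = 6.3640
L_3: Δ = A_3−P = (1.5000, 4.5000) → ‖Δ‖ = √22.5000 = 4.7434

(5.7009, 6.3640, 4.7434)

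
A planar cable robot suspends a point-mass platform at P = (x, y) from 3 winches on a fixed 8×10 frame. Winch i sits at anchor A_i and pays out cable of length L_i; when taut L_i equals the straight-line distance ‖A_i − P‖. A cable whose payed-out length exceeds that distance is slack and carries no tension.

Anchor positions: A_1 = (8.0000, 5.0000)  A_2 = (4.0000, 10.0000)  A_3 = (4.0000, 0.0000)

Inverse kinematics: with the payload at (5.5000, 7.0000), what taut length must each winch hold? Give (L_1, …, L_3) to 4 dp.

L_1 = √((8.0000−5.5000)² + (5.0000−7.0000)²) = 3.2016
L_2 = √((4.0000−5.5000)² + (10.0000−7.0000)²) = 3.3541
L_3 = √((4.0000−5.5000)² + (0.0000−7.0000)²) = 7.1589

(3.2016, 3.3541, 7.1589)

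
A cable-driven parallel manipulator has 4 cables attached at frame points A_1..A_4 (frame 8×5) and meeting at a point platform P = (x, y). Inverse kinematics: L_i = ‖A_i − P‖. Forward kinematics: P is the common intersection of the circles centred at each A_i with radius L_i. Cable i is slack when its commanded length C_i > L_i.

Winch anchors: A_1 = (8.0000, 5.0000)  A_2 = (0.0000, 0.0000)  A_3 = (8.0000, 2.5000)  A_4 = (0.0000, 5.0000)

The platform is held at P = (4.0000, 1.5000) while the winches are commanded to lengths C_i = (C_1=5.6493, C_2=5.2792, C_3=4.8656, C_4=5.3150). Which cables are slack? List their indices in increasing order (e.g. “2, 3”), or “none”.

1, 2, 3

cable 1: L_1 = ‖A_1−P‖ = 5.3151;  C_1 = 5.6493 → slack
cable 2: L_2 = ‖A_2−P‖ = 4.2720;  C_2 = 5.2792 → slack
cable 3: L_3 = ‖A_3−P‖ = 4.1231;  C_3 = 4.8656 → slack
cable 4: L_4 = ‖A_4−P‖ = 5.3151;  C_4 = 5.3150 → taut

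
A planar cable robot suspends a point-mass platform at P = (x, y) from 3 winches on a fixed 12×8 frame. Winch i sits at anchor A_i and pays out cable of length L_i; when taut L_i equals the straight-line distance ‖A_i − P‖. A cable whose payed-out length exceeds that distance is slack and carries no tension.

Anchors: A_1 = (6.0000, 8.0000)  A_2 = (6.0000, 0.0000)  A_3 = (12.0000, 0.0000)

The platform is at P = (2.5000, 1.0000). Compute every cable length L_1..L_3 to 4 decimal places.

(7.8262, 3.6401, 9.5525)

cable 1: Δx=3.5000, Δy=7.0000; L_1 = √(Δx²+Δy²) = 7.8262
cable 2: Δx=3.5000, Δy=-1.0000; L_2 = √(Δx²+Δy²) = 3.6401
cable 3: Δx=9.5000, Δy=-1.0000; L_3 = √(Δx²+Δy²) = 9.5525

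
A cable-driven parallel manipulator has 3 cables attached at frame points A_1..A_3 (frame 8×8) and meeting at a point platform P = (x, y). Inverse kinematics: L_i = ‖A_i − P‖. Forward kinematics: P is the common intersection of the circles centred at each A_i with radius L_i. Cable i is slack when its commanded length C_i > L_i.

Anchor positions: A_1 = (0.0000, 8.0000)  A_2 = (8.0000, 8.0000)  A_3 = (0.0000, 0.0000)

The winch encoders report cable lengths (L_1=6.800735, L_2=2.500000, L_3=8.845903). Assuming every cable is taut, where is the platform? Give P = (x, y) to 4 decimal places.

expand ‖A_i−P‖²=L_i² and subtract eq 1 (q_i ≔ ‖A_i‖²−L_i²)
q_1 = 0.0000+64.0000−46.2500 = 17.7500
eq1−eq2 → [-16.0000  0.0000]·P = -104.0000
eq1−eq3 → [0.0000  16.0000]·P = 96.0000
2×2 solve → P = (6.5000, 6.0000)

(6.5000, 6.0000)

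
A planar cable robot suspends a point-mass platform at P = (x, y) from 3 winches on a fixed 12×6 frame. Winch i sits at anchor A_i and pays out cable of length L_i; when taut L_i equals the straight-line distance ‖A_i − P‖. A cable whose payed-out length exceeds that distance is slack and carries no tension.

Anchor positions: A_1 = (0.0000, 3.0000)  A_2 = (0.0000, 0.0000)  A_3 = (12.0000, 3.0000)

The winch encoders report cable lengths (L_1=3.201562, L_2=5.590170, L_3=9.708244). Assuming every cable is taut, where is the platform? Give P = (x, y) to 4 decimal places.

(2.5000, 5.0000)

each cable: (A_i−P)·(A_i−P) = L_i²; let k_i = ‖A_i‖²−L_i²
k_1 = 0.0000+9.0000−10.2500 = -1.2500
row 1: 0.0000x + 6.0000y = 30.0000  (k_2=-31.2500)
row 2: -24.0000x + 0.0000y = -60.0000  (k_3=58.7500)
Cramer on rows 1–2 → x = 2.5000, y = 5.0000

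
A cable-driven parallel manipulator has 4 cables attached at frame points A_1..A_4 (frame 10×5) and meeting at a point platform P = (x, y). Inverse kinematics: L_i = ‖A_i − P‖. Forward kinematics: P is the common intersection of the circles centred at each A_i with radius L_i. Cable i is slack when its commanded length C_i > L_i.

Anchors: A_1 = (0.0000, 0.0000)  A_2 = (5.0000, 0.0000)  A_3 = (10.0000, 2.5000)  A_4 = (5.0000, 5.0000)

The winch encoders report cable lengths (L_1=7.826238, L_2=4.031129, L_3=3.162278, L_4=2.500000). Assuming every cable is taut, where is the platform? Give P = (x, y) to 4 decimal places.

expand ‖A_i−P‖²=L_i² and subtract eq 1 (c_i ≔ ‖A_i‖²−L_i²)
c_1 = 0.0000+0.0000−61.2500 = -61.2500
eq1−eq2 → [-10.0000  0.0000]·P = -70.0000
eq1−eq3 → [-20.0000  -5.0000]·P = -157.5000
eq1−eq4 → [-10.0000  -10.0000]·P = -105.0000
2×2 solve → P = (7.0000, 3.5000)
check cable 4: ‖A_4−P‖² = 6.2500 ≈ L_4² = 6.2500 ✓

(7.0000, 3.5000)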